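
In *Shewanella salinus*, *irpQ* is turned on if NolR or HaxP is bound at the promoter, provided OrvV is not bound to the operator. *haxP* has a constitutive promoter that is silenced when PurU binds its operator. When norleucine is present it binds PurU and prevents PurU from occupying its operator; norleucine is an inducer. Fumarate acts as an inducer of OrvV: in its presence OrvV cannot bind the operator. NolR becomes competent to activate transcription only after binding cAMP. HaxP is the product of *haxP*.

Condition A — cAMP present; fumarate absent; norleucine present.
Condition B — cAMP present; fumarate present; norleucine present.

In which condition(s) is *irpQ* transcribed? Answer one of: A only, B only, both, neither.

B only

Condition A:
cAMP is present, so NolR is active.
Fumarate is absent, so OrvV is active.
Norleucine is present, so PurU is inactive.
With no repressor bound, *haxP* is transcribed.
So HaxP is produced and active.
With repressor OrvV bound, *irpQ* is not transcribed.
→ *irpQ* is OFF in A.
Condition B:
cAMP is present, so NolR is active.
Fumarate is present, so OrvV is inactive.
Norleucine is present, so PurU is inactive.
With no repressor bound, *haxP* is transcribed.
So HaxP is produced and active.
Activator NolR is present, so *irpQ* is transcribed.
→ *irpQ* is ON in B.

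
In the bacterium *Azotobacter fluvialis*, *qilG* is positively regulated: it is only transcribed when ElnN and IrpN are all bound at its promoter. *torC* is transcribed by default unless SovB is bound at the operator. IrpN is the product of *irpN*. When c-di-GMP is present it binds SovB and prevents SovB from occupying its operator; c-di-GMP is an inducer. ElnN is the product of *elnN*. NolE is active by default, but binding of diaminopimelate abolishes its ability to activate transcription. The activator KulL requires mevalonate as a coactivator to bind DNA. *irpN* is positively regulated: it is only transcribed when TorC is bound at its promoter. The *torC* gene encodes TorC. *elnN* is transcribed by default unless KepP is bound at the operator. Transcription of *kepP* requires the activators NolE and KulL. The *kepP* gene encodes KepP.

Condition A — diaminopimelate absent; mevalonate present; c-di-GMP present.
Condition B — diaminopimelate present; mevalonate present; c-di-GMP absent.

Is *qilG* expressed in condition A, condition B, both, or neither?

Condition A:
Diaminopimelate is absent, so NolE is active.
Mevalonate is present, so KulL is active.
No repressor is bound and NolE and KulL are active, so *kepP* is transcribed.
So KepP is produced and active.
With repressor KepP bound, *elnN* is not transcribed.
So ElnN is not produced.
c-di-GMP is present, so SovB is inactive.
With no repressor bound, *torC* is transcribed.
So TorC is produced and active.
No repressor is bound and TorC is active, so *irpN* is transcribed.
So IrpN is produced and active.
Required activator ElnN is absent, so *qilG* is not transcribed.
→ *qilG* is OFF in A.
Condition B:
Diaminopimelate is present, so NolE is inactive.
Mevalonate is present, so KulL is active.
Required activator NolE is absent, so *kepP* is not transcribed.
So KepP is not produced.
With no repressor bound, *elnN* is transcribed.
So ElnN is produced and active.
c-di-GMP is absent, so SovB is active.
With repressor SovB bound, *torC* is not transcribed.
So TorC is not produced.
Required activator TorC is absent, so *irpN* is not transcribed.
So IrpN is not produced.
Required activator IrpN is absent, so *qilG* is not transcribed.
→ *qilG* is OFF in B.

neither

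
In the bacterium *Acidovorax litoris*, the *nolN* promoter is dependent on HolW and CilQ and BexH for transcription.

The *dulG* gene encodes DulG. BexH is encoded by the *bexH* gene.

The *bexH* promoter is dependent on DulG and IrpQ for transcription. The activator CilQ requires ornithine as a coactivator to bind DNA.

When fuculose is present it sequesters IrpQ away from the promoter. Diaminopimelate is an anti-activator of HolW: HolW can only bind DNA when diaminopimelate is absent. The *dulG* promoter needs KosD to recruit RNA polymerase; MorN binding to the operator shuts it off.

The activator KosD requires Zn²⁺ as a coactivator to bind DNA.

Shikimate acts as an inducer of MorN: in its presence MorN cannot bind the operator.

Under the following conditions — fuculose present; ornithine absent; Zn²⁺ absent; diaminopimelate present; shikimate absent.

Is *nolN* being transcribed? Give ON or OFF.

Diaminopimelate is present, so HolW is inactive.
Ornithine is absent, so CilQ is inactive.
Zn²⁺ is absent, so KosD is inactive.
Shikimate is absent, so MorN is active.
With repressor MorN bound, *dulG* is not transcribed.
So DulG is not produced.
Fuculose is present, so IrpQ is inactive.
Required activator DulG is absent, so *bexH* is not transcribed.
So BexH is not produced.
Required activator HolW is absent, so *nolN* is not transcribed.

OFF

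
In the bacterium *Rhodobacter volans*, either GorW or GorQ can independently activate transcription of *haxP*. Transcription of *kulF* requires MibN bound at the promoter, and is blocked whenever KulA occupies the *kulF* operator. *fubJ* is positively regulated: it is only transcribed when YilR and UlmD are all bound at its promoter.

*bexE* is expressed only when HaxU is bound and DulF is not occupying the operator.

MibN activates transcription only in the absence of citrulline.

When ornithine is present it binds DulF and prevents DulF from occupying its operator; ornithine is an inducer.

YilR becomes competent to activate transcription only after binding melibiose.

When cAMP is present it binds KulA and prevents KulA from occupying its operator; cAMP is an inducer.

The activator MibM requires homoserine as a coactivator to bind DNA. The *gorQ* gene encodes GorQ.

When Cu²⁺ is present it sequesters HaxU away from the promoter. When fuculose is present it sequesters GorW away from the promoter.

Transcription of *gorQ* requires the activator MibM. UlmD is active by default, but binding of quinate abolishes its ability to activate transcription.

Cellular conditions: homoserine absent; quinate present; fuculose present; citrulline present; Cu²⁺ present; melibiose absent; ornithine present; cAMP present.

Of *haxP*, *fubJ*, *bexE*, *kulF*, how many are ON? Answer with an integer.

Fuculose is present, so GorW is inactive.
Homoserine is absent, so MibM is inactive.
Required activator MibM is absent, so *gorQ* is not transcribed.
So GorQ is not produced.
No activator is available at the *haxP* promoter, so *haxP* is not transcribed.
→ *haxP* is OFF.
Melibiose is absent, so YilR is inactive.
Quinate is present, so UlmD is inactive.
Required activator YilR is absent, so *fubJ* is not transcribed.
→ *fubJ* is OFF.
Cu²⁺ is present, so HaxU is inactive.
Ornithine is present, so DulF is inactive.
Required activator HaxU is absent, so *bexE* is not transcribed.
→ *bexE* is OFF.
Citrulline is present, so MibN is inactive.
cAMP is present, so KulA is inactive.
Required activator MibN is absent, so *kulF* is not transcribed.
→ *kulF* is OFF.
0 of the 4 genes are transcribed.

0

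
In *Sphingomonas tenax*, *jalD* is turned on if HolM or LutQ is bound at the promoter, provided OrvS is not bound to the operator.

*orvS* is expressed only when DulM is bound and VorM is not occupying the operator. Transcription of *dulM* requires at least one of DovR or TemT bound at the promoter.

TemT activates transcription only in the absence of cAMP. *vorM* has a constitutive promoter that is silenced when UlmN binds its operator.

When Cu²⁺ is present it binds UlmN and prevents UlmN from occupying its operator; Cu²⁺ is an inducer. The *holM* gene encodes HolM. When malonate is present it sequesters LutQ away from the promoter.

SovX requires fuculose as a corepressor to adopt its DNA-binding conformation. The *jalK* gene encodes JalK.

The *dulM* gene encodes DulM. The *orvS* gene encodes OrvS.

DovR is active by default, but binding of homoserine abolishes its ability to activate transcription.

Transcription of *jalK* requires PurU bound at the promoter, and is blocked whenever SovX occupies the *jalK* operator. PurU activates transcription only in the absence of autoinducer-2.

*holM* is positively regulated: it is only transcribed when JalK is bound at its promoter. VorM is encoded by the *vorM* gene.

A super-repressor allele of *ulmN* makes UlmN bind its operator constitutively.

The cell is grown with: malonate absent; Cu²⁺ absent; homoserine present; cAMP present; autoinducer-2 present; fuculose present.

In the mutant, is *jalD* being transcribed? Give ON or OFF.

ON

Fuculose is present, so SovX is active.
Autoinducer-2 is present, so PurU is inactive.
With repressor SovX bound, *jalK* is not transcribed.
So JalK is not produced.
Required activator JalK is absent, so *holM* is not transcribed.
So HolM is not produced.
UlmN is constitutively active in this strain.
With repressor UlmN bound, *vorM* is not transcribed.
So VorM is not produced.
Homoserine is present, so DovR is inactive.
cAMP is present, so TemT is inactive.
No activator is available at the *dulM* promoter, so *dulM* is not transcribed.
So DulM is not produced.
Required activator DulM is absent, so *orvS* is not transcribed.
So OrvS is not produced.
Malonate is absent, so LutQ is active.
Activator LutQ is present, so *jalD* is transcribed.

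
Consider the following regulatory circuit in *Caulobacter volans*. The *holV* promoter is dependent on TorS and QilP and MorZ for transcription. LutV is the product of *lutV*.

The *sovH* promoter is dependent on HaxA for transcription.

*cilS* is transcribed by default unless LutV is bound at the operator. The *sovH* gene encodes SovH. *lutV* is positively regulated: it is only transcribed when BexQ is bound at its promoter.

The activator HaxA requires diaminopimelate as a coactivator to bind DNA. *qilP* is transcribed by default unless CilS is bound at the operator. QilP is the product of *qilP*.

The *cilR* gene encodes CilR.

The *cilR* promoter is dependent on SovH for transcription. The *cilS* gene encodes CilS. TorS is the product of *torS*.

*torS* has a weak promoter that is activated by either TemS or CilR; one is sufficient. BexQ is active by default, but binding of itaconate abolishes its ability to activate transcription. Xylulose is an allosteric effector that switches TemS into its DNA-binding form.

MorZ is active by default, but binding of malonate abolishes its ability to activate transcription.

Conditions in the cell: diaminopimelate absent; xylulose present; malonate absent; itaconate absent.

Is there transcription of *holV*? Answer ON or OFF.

ON

Xylulose is present, so TemS is active.
Diaminopimelate is absent, so HaxA is inactive.
Required activator HaxA is absent, so *sovH* is not transcribed.
So SovH is not produced.
Required activator SovH is absent, so *cilR* is not transcribed.
So CilR is not produced.
Activator TemS is present, so *torS* is transcribed.
So TorS is produced and active.
Itaconate is absent, so BexQ is active.
No repressor is bound and BexQ is active, so *lutV* is transcribed.
So LutV is produced and active.
With repressor LutV bound, *cilS* is not transcribed.
So CilS is not produced.
With no repressor bound, *qilP* is transcribed.
So QilP is produced and active.
Malonate is absent, so MorZ is active.
No repressor is bound and TorS and QilP and MorZ are active, so *holV* is transcribed.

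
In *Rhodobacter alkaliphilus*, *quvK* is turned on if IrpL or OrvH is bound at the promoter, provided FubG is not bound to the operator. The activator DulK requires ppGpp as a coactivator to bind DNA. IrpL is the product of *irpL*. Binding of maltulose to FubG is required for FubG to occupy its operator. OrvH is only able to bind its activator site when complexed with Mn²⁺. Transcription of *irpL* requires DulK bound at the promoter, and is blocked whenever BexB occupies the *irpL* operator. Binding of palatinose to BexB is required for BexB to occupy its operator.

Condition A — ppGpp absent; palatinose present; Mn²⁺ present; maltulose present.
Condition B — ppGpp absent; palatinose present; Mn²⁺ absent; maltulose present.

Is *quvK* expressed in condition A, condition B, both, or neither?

Condition A:
ppGpp is absent, so DulK is inactive.
Palatinose is present, so BexB is active.
With repressor BexB bound, *irpL* is not transcribed.
So IrpL is not produced.
Mn²⁺ is present, so OrvH is active.
Maltulose is present, so FubG is active.
With repressor FubG bound, *quvK* is not transcribed.
→ *quvK* is OFF in A.
Condition B:
ppGpp is absent, so DulK is inactive.
Palatinose is present, so BexB is active.
With repressor BexB bound, *irpL* is not transcribed.
So IrpL is not produced.
Mn²⁺ is absent, so OrvH is inactive.
Maltulose is present, so FubG is active.
With repressor FubG bound, *quvK* is not transcribed.
→ *quvK* is OFF in B.

neither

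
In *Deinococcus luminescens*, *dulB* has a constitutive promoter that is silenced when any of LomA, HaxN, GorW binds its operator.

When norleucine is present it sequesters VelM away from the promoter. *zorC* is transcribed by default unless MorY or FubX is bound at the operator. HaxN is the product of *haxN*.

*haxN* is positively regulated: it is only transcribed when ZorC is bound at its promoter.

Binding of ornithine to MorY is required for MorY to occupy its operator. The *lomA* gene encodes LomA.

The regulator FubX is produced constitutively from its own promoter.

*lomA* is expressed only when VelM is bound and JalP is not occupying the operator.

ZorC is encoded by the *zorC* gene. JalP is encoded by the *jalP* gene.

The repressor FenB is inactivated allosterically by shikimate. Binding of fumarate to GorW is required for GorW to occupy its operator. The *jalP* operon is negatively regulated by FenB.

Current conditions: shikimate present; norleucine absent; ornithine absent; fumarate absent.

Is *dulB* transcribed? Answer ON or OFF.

Shikimate is present, so FenB is inactive.
With no repressor bound, *jalP* is transcribed.
So JalP is produced and active.
Norleucine is absent, so VelM is active.
With repressor JalP bound, *lomA* is not transcribed.
So LomA is not produced.
Ornithine is absent, so MorY is inactive.
FubX is produced constitutively and is active.
With repressor FubX bound, *zorC* is not transcribed.
So ZorC is not produced.
Required activator ZorC is absent, so *haxN* is not transcribed.
So HaxN is not produced.
Fumarate is absent, so GorW is inactive.
With no repressor bound, *dulB* is transcribed.

ON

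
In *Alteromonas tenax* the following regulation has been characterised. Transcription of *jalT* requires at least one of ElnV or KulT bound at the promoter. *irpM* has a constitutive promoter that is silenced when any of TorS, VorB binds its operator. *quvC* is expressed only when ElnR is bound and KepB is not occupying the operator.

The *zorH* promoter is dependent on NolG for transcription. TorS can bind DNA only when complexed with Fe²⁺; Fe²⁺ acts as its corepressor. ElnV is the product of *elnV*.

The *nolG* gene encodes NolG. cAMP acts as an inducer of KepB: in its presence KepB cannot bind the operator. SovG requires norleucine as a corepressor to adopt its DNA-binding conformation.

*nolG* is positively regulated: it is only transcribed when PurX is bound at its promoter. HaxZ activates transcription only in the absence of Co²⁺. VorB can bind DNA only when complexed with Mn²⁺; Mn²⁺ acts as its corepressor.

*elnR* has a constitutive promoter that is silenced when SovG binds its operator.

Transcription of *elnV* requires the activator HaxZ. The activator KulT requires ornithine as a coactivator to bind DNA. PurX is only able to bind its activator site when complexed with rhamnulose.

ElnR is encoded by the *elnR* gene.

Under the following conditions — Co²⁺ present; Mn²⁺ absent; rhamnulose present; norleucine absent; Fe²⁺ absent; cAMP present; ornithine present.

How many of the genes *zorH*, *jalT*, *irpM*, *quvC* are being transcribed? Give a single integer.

4

Rhamnulose is present, so PurX is active.
No repressor is bound and PurX is active, so *nolG* is transcribed.
So NolG is produced and active.
No repressor is bound and NolG is active, so *zorH* is transcribed.
→ *zorH* is ON.
Co²⁺ is present, so HaxZ is inactive.
Required activator HaxZ is absent, so *elnV* is not transcribed.
So ElnV is not produced.
Ornithine is present, so KulT is active.
Activator KulT is present, so *jalT* is transcribed.
→ *jalT* is ON.
Fe²⁺ is absent, so TorS is inactive.
Mn²⁺ is absent, so VorB is inactive.
With no repressor bound, *irpM* is transcribed.
→ *irpM* is ON.
cAMP is present, so KepB is inactive.
Norleucine is absent, so SovG is inactive.
With no repressor bound, *elnR* is transcribed.
So ElnR is produced and active.
No repressor is bound and ElnR is active, so *quvC* is transcribed.
→ *quvC* is ON.
4 of the 4 genes are transcribed.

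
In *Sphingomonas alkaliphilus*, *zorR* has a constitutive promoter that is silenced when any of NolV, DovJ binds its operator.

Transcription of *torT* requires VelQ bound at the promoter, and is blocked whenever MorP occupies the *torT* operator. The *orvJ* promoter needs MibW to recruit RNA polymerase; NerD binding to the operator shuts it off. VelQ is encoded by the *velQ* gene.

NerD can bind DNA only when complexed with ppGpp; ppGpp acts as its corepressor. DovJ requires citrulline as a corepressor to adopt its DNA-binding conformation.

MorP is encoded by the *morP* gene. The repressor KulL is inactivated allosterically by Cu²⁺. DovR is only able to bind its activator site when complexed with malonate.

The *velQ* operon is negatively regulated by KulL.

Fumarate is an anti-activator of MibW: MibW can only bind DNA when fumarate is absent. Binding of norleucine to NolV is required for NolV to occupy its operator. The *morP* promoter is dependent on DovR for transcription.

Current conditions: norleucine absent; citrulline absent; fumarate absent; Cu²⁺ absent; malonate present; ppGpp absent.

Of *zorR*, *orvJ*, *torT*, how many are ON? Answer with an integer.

2

Norleucine is absent, so NolV is inactive.
Citrulline is absent, so DovJ is inactive.
With no repressor bound, *zorR* is transcribed.
→ *zorR* is ON.
ppGpp is absent, so NerD is inactive.
Fumarate is absent, so MibW is active.
No repressor is bound and MibW is active, so *orvJ* is transcribed.
→ *orvJ* is ON.
Malonate is present, so DovR is active.
No repressor is bound and DovR is active, so *morP* is transcribed.
So MorP is produced and active.
Cu²⁺ is absent, so KulL is active.
With repressor KulL bound, *velQ* is not transcribed.
So VelQ is not produced.
With repressor MorP bound, *torT* is not transcribed.
→ *torT* is OFF.
2 of the 3 genes are transcribed.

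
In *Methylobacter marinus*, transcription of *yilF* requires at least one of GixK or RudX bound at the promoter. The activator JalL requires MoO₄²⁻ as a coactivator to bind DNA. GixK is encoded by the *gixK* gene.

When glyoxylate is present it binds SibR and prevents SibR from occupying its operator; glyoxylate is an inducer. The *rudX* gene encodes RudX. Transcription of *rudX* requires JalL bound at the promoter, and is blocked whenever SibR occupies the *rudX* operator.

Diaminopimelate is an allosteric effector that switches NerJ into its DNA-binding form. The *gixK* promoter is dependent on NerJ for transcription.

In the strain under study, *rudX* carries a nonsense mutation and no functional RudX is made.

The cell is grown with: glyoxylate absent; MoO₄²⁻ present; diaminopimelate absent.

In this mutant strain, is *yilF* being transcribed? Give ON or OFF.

Diaminopimelate is absent, so NerJ is inactive.
Required activator NerJ is absent, so *gixK* is not transcribed.
So GixK is not produced.
RudX is non-functional in this strain, so it has no effect.
No activator is available at the *yilF* promoter, so *yilF* is not transcribed.

OFF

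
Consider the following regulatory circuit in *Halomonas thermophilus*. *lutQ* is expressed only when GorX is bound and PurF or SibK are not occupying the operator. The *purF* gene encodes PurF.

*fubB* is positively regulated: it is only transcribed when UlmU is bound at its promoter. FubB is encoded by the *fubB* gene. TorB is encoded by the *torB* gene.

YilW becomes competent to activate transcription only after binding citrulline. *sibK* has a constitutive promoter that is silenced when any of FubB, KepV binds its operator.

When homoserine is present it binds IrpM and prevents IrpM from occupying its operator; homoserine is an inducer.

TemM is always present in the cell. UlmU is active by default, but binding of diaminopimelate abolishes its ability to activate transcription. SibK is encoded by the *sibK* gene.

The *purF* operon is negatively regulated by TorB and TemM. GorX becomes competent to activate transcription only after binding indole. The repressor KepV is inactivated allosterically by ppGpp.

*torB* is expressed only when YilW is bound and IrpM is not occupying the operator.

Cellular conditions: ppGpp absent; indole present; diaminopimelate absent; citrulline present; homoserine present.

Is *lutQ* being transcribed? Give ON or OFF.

Indole is present, so GorX is active.
Citrulline is present, so YilW is active.
Homoserine is present, so IrpM is inactive.
No repressor is bound and YilW is active, so *torB* is transcribed.
So TorB is produced and active.
TemM is produced constitutively and is active.
With repressor TorB bound, *purF* is not transcribed.
So PurF is not produced.
Diaminopimelate is absent, so UlmU is active.
No repressor is bound and UlmU is active, so *fubB* is transcribed.
So FubB is produced and active.
ppGpp is absent, so KepV is active.
With repressor FubB bound, *sibK* is not transcribed.
So SibK is not produced.
No repressor is bound and GorX is active, so *lutQ* is transcribed.

ON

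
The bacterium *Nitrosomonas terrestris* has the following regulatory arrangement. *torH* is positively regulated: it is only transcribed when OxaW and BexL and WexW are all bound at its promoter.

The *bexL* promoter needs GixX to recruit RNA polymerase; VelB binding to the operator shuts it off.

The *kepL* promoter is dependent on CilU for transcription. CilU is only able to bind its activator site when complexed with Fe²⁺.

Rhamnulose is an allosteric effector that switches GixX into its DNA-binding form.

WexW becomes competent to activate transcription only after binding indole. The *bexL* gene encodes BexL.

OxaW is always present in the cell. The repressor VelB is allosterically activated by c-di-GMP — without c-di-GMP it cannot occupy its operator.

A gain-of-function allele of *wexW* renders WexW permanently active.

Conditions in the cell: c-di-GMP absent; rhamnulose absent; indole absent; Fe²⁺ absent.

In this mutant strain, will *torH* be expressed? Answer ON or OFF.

OFF

OxaW is produced constitutively and is active.
c-di-GMP is absent, so VelB is inactive.
Rhamnulose is absent, so GixX is inactive.
Required activator GixX is absent, so *bexL* is not transcribed.
So BexL is not produced.
WexW is constitutively active in this strain.
Required activator BexL is absent, so *torH* is not transcribed.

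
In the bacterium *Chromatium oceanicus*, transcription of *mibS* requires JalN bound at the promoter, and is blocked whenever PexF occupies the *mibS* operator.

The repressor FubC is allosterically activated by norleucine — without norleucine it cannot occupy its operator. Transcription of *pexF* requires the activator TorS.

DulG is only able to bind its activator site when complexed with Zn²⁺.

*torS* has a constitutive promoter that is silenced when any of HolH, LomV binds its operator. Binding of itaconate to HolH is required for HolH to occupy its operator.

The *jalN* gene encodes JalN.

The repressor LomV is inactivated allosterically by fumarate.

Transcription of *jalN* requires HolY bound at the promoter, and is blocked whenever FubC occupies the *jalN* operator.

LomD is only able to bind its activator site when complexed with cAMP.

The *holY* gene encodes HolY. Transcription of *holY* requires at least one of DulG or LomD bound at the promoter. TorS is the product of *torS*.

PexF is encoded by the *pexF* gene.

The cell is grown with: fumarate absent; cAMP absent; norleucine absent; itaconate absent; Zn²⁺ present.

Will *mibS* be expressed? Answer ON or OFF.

Zn²⁺ is present, so DulG is active.
cAMP is absent, so LomD is inactive.
Activator DulG is present, so *holY* is transcribed.
So HolY is produced and active.
Norleucine is absent, so FubC is inactive.
No repressor is bound and HolY is active, so *jalN* is transcribed.
So JalN is produced and active.
Itaconate is absent, so HolH is inactive.
Fumarate is absent, so LomV is active.
With repressor LomV bound, *torS* is not transcribed.
So TorS is not produced.
Required activator TorS is absent, so *pexF* is not transcribed.
So PexF is not produced.
No repressor is bound and JalN is active, so *mibS* is transcribed.

ON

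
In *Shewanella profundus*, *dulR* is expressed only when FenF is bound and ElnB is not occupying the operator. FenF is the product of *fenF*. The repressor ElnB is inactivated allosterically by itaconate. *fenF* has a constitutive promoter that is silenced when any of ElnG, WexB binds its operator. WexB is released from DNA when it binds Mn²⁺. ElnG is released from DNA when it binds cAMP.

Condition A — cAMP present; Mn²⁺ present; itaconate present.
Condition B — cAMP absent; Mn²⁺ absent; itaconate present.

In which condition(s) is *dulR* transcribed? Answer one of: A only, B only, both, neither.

A only

Condition A:
cAMP is present, so ElnG is inactive.
Mn²⁺ is present, so WexB is inactive.
With no repressor bound, *fenF* is transcribed.
So FenF is produced and active.
Itaconate is present, so ElnB is inactive.
No repressor is bound and FenF is active, so *dulR* is transcribed.
→ *dulR* is ON in A.
Condition B:
cAMP is absent, so ElnG is active.
Mn²⁺ is absent, so WexB is active.
With repressor ElnG bound, *fenF* is not transcribed.
So FenF is not produced.
Itaconate is present, so ElnB is inactive.
Required activator FenF is absent, so *dulR* is not transcribed.
→ *dulR* is OFF in B.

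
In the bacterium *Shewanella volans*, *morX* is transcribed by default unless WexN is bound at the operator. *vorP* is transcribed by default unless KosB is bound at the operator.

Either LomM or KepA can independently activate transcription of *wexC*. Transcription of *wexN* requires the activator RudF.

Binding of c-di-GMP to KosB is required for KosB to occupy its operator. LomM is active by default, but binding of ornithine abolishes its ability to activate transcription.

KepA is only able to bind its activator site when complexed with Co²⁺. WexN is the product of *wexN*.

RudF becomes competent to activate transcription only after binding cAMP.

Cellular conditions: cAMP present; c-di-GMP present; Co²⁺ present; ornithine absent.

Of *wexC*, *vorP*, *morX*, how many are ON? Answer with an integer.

Ornithine is absent, so LomM is active.
Co²⁺ is present, so KepA is active.
Activator LomM is present, so *wexC* is transcribed.
→ *wexC* is ON.
c-di-GMP is present, so KosB is active.
With repressor KosB bound, *vorP* is not transcribed.
→ *vorP* is OFF.
cAMP is present, so RudF is active.
No repressor is bound and RudF is active, so *wexN* is transcribed.
So WexN is produced and active.
With repressor WexN bound, *morX* is not transcribed.
→ *morX* is OFF.
1 of the 3 genes is transcribed.

1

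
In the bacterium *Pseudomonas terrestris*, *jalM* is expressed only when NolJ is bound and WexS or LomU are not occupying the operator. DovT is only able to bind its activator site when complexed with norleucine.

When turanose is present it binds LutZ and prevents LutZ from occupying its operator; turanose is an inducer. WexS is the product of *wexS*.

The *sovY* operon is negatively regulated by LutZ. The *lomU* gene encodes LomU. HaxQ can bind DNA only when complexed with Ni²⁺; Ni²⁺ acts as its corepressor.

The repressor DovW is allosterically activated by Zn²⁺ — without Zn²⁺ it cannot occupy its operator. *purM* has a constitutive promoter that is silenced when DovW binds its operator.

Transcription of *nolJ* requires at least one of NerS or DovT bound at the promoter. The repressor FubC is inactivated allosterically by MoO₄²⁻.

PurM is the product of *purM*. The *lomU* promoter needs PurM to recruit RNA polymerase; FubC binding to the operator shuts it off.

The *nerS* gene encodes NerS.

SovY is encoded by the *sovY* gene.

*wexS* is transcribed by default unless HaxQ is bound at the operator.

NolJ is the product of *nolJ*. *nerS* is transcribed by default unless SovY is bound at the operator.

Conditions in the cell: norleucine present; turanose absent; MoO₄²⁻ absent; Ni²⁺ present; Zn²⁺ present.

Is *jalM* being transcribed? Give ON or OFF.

Ni²⁺ is present, so HaxQ is active.
With repressor HaxQ bound, *wexS* is not transcribed.
So WexS is not produced.
Turanose is absent, so LutZ is active.
With repressor LutZ bound, *sovY* is not transcribed.
So SovY is not produced.
With no repressor bound, *nerS* is transcribed.
So NerS is produced and active.
Norleucine is present, so DovT is active.
Activator NerS is present, so *nolJ* is transcribed.
So NolJ is produced and active.
Zn²⁺ is present, so DovW is active.
With repressor DovW bound, *purM* is not transcribed.
So PurM is not produced.
MoO₄²⁻ is absent, so FubC is active.
With repressor FubC bound, *lomU* is not transcribed.
So LomU is not produced.
No repressor is bound and NolJ is active, so *jalM* is transcribed.

ON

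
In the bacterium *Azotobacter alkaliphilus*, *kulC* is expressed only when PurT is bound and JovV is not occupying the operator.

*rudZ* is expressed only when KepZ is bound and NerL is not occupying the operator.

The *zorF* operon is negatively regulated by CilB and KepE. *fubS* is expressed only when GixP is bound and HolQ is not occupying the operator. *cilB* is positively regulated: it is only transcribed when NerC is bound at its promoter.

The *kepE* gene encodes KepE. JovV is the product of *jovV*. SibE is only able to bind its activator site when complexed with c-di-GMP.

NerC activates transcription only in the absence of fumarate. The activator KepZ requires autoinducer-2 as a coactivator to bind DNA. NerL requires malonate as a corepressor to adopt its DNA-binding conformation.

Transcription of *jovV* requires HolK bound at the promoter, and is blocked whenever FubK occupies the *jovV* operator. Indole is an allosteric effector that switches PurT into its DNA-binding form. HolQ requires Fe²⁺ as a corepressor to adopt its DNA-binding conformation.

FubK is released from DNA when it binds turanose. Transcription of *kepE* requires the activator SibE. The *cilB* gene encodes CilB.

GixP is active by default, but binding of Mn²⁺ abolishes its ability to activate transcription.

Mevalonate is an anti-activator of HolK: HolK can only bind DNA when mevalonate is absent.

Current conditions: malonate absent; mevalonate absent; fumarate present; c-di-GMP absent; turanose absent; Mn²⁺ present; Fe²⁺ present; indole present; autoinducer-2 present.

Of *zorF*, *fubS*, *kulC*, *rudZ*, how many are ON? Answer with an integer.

3

Fumarate is present, so NerC is inactive.
Required activator NerC is absent, so *cilB* is not transcribed.
So CilB is not produced.
c-di-GMP is absent, so SibE is inactive.
Required activator SibE is absent, so *kepE* is not transcribed.
So KepE is not produced.
With no repressor bound, *zorF* is transcribed.
→ *zorF* is ON.
Fe²⁺ is present, so HolQ is active.
Mn²⁺ is present, so GixP is inactive.
With repressor HolQ bound, *fubS* is not transcribed.
→ *fubS* is OFF.
Mevalonate is absent, so HolK is active.
Turanose is absent, so FubK is active.
With repressor FubK bound, *jovV* is not transcribed.
So JovV is not produced.
Indole is present, so PurT is active.
No repressor is bound and PurT is active, so *kulC* is transcribed.
→ *kulC* is ON.
Malonate is absent, so NerL is inactive.
Autoinducer-2 is present, so KepZ is active.
No repressor is bound and KepZ is active, so *rudZ* is transcribed.
→ *rudZ* is ON.
3 of the 4 genes are transcribed.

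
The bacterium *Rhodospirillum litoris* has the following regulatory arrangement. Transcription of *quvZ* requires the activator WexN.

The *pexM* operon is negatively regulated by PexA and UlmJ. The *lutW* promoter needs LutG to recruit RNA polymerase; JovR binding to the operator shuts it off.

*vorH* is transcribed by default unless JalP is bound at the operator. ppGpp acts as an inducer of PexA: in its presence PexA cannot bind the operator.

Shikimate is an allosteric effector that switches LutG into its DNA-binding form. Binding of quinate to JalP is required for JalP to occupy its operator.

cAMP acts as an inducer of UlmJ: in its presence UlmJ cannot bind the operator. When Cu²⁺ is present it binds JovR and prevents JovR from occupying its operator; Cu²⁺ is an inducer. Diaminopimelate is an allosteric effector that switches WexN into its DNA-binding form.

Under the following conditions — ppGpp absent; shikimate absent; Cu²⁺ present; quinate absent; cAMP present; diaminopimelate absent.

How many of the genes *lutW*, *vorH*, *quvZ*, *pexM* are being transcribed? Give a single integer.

1

Cu²⁺ is present, so JovR is inactive.
Shikimate is absent, so LutG is inactive.
Required activator LutG is absent, so *lutW* is not transcribed.
→ *lutW* is OFF.
Quinate is absent, so JalP is inactive.
With no repressor bound, *vorH* is transcribed.
→ *vorH* is ON.
Diaminopimelate is absent, so WexN is inactive.
Required activator WexN is absent, so *quvZ* is not transcribed.
→ *quvZ* is OFF.
ppGpp is absent, so PexA is active.
cAMP is present, so UlmJ is inactive.
With repressor PexA bound, *pexM* is not transcribed.
→ *pexM* is OFF.
1 of the 4 genes is transcribed.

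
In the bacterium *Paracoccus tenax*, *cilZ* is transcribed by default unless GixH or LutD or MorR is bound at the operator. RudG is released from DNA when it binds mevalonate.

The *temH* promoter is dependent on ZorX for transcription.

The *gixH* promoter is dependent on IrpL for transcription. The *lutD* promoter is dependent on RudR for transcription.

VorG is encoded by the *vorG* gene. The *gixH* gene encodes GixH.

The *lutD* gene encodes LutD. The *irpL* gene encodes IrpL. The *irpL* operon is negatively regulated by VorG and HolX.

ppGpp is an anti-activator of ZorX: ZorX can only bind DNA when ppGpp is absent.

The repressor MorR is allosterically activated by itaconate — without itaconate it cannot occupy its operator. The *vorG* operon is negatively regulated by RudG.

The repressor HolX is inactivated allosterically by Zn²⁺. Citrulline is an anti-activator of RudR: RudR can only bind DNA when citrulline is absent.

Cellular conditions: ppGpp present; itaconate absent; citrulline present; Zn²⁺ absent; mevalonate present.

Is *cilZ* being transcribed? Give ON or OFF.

ON

Mevalonate is present, so RudG is inactive.
With no repressor bound, *vorG* is transcribed.
So VorG is produced and active.
Zn²⁺ is absent, so HolX is active.
With repressor VorG bound, *irpL* is not transcribed.
So IrpL is not produced.
Required activator IrpL is absent, so *gixH* is not transcribed.
So GixH is not produced.
Citrulline is present, so RudR is inactive.
Required activator RudR is absent, so *lutD* is not transcribed.
So LutD is not produced.
Itaconate is absent, so MorR is inactive.
With no repressor bound, *cilZ* is transcribed.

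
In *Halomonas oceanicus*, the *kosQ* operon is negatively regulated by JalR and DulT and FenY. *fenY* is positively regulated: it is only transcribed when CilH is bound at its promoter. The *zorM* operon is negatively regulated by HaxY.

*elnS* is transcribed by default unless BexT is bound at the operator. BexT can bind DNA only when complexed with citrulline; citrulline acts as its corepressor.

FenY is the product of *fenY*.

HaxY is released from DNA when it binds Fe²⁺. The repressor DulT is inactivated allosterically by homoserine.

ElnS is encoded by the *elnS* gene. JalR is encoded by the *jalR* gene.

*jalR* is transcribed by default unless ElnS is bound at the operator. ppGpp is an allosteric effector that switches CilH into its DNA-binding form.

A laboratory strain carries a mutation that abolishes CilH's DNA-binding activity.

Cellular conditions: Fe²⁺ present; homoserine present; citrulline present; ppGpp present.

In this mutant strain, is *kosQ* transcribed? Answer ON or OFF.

OFF

Citrulline is present, so BexT is active.
With repressor BexT bound, *elnS* is not transcribed.
So ElnS is not produced.
With no repressor bound, *jalR* is transcribed.
So JalR is produced and active.
Homoserine is present, so DulT is inactive.
CilH is non-functional in this strain, so it has no effect.
Required activator CilH is absent, so *fenY* is not transcribed.
So FenY is not produced.
With repressor JalR bound, *kosQ* is not transcribed.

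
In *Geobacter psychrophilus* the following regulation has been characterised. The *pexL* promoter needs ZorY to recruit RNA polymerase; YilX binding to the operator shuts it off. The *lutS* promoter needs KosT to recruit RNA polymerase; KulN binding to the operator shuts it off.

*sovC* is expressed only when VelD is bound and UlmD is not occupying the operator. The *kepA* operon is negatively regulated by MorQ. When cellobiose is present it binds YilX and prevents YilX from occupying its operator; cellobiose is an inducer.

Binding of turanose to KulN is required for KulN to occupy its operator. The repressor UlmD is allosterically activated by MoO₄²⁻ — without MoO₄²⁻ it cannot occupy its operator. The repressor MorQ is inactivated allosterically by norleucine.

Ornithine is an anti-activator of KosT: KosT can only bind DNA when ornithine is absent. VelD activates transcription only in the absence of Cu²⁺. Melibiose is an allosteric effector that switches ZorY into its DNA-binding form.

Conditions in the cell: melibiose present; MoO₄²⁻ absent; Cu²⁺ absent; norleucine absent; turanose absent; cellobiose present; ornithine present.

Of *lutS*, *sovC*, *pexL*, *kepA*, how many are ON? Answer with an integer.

Ornithine is present, so KosT is inactive.
Turanose is absent, so KulN is inactive.
Required activator KosT is absent, so *lutS* is not transcribed.
→ *lutS* is OFF.
Cu²⁺ is absent, so VelD is active.
MoO₄²⁻ is absent, so UlmD is inactive.
No repressor is bound and VelD is active, so *sovC* is transcribed.
→ *sovC* is ON.
Cellobiose is present, so YilX is inactive.
Melibiose is present, so ZorY is active.
No repressor is bound and ZorY is active, so *pexL* is transcribed.
→ *pexL* is ON.
Norleucine is absent, so MorQ is active.
With repressor MorQ bound, *kepA* is not transcribed.
→ *kepA* is OFF.
2 of the 4 genes are transcribed.

2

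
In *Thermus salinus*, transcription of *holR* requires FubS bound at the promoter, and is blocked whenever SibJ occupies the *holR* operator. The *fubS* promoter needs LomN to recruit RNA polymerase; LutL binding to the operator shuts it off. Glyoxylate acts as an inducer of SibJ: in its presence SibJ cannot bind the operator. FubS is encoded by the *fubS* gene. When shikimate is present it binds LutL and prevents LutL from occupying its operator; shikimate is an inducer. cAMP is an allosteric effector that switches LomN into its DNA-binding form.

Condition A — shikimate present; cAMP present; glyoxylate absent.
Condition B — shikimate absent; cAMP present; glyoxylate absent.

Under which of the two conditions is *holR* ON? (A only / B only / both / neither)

neither

Condition A:
Shikimate is present, so LutL is inactive.
cAMP is present, so LomN is active.
No repressor is bound and LomN is active, so *fubS* is transcribed.
So FubS is produced and active.
Glyoxylate is absent, so SibJ is active.
With repressor SibJ bound, *holR* is not transcribed.
→ *holR* is OFF in A.
Condition B:
Shikimate is absent, so LutL is active.
cAMP is present, so LomN is active.
With repressor LutL bound, *fubS* is not transcribed.
So FubS is not produced.
Glyoxylate is absent, so SibJ is active.
With repressor SibJ bound, *holR* is not transcribed.
→ *holR* is OFF in B.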